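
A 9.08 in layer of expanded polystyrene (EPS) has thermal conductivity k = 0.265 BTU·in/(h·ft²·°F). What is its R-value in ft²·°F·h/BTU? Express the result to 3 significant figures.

R = L/k = 9.08/0.265 = 34.26 ft²·°F·h/BTU

34.3 ft²·°F·h/BTU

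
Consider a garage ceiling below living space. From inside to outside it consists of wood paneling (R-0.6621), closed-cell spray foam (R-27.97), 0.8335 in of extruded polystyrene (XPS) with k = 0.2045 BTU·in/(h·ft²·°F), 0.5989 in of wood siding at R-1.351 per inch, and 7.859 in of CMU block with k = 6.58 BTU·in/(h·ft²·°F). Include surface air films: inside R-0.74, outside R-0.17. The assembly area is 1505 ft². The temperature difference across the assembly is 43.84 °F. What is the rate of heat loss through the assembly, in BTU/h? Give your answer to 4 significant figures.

1852 BTU/h

0.8335/0.2045 = 4.0758
0.5989 × 1.351 = 0.80911
7.859/6.58 = 1.1944
R_total = 0.74 + 0.6621 + 27.97 + 4.0758 + 0.80911 + 1.1944 + 0.17 = 35.621 ft²·°F·h/BTU
Q = A·ΔT/R = 1505 × 43.84 / 35.621 = 1852.2 BTU/h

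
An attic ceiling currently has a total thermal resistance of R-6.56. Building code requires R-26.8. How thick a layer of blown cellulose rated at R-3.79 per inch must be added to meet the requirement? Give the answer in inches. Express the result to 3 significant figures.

5.34 in

ΔR = 26.8 − 6.56 = 20.24 ft²·°F·h/BTU
L = ΔR / (R/in) = 20.24/3.79 = 5.34 in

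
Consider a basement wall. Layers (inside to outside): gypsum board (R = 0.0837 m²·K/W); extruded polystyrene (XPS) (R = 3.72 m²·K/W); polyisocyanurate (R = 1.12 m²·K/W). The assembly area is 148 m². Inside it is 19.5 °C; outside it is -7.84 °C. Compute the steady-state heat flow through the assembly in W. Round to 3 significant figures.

822 W

R_total = 0.0837 + 3.72 + 1.12 = 4.924 m²·K/W
Q = A·ΔT/R = 148 × (19.5 − (-7.84)) / 4.924 = 821.8 W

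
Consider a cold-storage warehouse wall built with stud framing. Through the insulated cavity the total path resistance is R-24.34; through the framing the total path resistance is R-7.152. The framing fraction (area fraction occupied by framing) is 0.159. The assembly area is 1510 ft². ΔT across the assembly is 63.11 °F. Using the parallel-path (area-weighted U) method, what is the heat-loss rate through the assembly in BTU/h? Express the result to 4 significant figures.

U_eff = 0.841/24.34 + 0.159/7.152 = 0.034552 + 0.022232 = 0.056784
R_eff = 1/U_eff = 17.611 ft²·°F·h/BTU
Q = 1510 × 63.11 / 17.611 = 5411.3 BTU/h

5411 BTU/h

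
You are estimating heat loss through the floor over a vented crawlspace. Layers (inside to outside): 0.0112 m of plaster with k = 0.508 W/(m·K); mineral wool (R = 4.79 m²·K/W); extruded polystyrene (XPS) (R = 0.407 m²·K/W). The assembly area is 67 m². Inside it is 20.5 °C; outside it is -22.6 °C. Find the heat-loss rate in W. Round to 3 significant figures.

553 W

0.0112/0.508 = 0.02205
R_total = 0.02205 + 4.79 + 0.407 = 5.219 m²·K/W
Q = A·ΔT/R = 67 × (20.5 − (-22.6)) / 5.219 = 553.3 W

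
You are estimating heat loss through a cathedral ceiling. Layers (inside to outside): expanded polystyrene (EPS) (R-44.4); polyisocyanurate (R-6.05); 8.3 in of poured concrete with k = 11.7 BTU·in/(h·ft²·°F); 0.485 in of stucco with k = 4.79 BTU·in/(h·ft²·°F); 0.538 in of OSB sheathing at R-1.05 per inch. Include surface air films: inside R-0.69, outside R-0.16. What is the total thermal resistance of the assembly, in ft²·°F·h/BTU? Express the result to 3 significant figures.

8.3/11.7 = 0.7094
0.485/4.79 = 0.1013
0.538 × 1.05 = 0.5649
R_total = 0.69 + 44.4 + 6.05 + 0.7094 + 0.1013 + 0.5649 + 0.16 = 52.68 ft²·°F·h/BTU

52.7 ft²·°F·h/BTU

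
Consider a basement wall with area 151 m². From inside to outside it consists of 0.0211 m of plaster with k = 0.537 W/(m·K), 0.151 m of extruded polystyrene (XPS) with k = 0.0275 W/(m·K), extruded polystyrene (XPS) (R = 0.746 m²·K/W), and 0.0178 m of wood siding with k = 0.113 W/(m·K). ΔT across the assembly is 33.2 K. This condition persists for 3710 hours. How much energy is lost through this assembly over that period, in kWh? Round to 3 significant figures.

0.0211/0.537 = 0.03929
0.151/0.0275 = 5.491
0.0178/0.113 = 0.1575
R_total = 0.03929 + 5.491 + 0.746 + 0.1575 = 6.434 m²·K/W
Q = 151 × 33.2 / 6.434 = 779.2 W
E = 779.2 W × 3710 h / 1000 = 2891 kWh

2890 kWh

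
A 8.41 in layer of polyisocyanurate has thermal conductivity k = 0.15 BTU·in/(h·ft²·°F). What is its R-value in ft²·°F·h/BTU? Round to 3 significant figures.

56.1 ft²·°F·h/BTU

R = L/k = 8.41/0.15 = 56.07 ft²·°F·h/BTU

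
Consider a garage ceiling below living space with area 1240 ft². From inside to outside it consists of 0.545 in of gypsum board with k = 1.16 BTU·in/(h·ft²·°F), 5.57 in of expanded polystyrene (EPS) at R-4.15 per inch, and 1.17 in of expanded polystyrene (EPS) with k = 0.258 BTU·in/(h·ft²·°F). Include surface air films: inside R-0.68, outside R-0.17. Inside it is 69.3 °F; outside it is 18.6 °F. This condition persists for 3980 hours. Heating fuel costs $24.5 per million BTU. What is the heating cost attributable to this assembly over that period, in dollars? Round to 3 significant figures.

212 dollars

0.545/1.16 = 0.4698
5.57 × 4.15 = 23.12
1.17/0.258 = 4.535
R_total = 0.68 + 0.4698 + 23.12 + 4.535 + 0.17 = 28.97 ft²·°F·h/BTU
Q = 1240 × (69.3 − 18.6) / 28.97 = 2170 BTU/h
E = 2170 × 3980 = 8637000 BTU
Cost = 8637000/10⁶ × 24.5 = $211.6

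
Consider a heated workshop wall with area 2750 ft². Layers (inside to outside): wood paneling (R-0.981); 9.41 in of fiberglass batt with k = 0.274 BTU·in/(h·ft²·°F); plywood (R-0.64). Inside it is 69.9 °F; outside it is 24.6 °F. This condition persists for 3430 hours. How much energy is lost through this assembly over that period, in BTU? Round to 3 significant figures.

9.41/0.274 = 34.34
R_total = 0.981 + 34.34 + 0.64 = 35.96 ft²·°F·h/BTU
Q = 2750 × (69.9 − 24.6) / 35.96 = 3464 BTU/h
E = 3464 × 3430 = 11880000 BTU

11900000 BTU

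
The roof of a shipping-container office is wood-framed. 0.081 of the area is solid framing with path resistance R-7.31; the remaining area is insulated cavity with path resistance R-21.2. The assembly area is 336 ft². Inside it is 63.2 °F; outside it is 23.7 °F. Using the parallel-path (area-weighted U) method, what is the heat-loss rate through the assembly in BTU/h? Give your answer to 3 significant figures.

U_eff = 0.919/21.2 + 0.081/7.31 = 0.04335 + 0.01108 = 0.05443
R_eff = 1/U_eff = 18.37 ft²·°F·h/BTU
Q = 336 × (63.2 − 23.7) / 18.37 = 722.4 BTU/h

722 BTU/h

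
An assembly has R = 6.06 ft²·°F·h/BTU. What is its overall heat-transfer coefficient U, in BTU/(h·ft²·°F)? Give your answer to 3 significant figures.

U = 1/R = 1/6.06 = 0.165

0.165 BTU/(h·ft²·°F)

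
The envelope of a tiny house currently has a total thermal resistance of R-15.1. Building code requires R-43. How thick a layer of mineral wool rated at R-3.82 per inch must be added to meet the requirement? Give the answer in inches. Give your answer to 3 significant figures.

ΔR = 43 − 15.1 = 27.9 ft²·°F·h/BTU
L = ΔR / (R/in) = 27.9/3.82 = 7.304 in

7.30 in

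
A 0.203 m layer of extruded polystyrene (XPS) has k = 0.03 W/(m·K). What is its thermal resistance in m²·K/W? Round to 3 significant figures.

6.77 m²·K/W

R = L/k = 0.203/0.03 = 6.767 m²·K/W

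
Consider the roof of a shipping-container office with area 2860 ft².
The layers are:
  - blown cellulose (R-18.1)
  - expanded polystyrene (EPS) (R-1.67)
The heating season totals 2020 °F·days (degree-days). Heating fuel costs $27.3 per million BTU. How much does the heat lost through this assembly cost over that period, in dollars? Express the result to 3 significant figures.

R_total = 18.1 + 1.67 = 19.77 ft²·°F·h/BTU
E = A × HDD × 24 / R = 2860 × 2020 × 24 / 19.77 = 7013000 BTU
Cost = 7013000/10⁶ × 27.3 = $191.5

191 dollars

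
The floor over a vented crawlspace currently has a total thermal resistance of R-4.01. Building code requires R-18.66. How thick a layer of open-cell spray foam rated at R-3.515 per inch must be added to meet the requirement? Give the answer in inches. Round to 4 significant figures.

ΔR = 18.66 − 4.01 = 14.65 ft²·°F·h/BTU
L = ΔR / (R/in) = 14.65/3.515 = 4.1679 in

4.168 in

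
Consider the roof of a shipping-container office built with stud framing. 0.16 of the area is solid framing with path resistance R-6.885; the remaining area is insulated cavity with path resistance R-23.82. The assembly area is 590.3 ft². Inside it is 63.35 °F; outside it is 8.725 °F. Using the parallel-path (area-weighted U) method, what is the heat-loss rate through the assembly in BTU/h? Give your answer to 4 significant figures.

1886 BTU/h

U_eff = 0.84/23.82 + 0.16/6.885 = 0.035264 + 0.023239 = 0.058503
R_eff = 1/U_eff = 17.093 ft²·°F·h/BTU
Q = 590.3 × (63.35 − 8.725) / 17.093 = 1886.5 BTU/h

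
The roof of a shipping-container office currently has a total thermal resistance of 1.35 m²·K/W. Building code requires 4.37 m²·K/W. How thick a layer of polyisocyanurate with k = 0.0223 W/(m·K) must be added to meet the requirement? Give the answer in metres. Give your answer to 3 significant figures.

ΔR = 4.37 − 1.35 = 3.02 m²·K/W
L = ΔR × k = 3.02 × 0.0223 = 0.06735 m

0.0673 m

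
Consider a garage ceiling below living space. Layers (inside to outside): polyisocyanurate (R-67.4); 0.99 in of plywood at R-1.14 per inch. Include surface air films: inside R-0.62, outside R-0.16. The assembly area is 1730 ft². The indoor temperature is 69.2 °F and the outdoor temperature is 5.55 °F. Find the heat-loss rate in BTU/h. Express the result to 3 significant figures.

0.99 × 1.14 = 1.129
R_total = 0.62 + 67.4 + 1.129 + 0.16 = 69.31 ft²·°F·h/BTU
Q = A·ΔT/R = 1730 × (69.2 − 5.55) / 69.31 = 1589 BTU/h

1590 BTU/h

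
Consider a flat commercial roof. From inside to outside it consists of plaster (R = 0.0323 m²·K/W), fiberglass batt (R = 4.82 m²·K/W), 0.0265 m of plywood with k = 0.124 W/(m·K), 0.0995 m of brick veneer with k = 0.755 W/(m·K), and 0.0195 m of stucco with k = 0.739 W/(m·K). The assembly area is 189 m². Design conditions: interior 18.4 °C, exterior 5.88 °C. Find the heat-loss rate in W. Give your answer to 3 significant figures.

0.0265/0.124 = 0.2137
0.0995/0.755 = 0.1318
0.0195/0.739 = 0.02639
R_total = 0.0323 + 4.82 + 0.2137 + 0.1318 + 0.02639 = 5.224 m²·K/W
Q = A·ΔT/R = 189 × (18.4 − 5.88) / 5.224 = 452.9 W

453 W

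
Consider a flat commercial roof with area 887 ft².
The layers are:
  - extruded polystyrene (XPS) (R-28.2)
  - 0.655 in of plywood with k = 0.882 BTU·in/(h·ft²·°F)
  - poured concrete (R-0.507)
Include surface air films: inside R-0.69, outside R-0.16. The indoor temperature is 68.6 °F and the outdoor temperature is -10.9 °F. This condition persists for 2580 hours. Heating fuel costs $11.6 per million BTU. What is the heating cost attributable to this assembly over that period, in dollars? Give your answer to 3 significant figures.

0.655/0.882 = 0.7426
R_total = 0.69 + 28.2 + 0.7426 + 0.507 + 0.16 = 30.3 ft²·°F·h/BTU
Q = 887 × (68.6 − (-10.9)) / 30.3 = 2327 BTU/h
E = 2327 × 2580 = 6004000 BTU
Cost = 6004000/10⁶ × 11.6 = $69.65

69.7 dollars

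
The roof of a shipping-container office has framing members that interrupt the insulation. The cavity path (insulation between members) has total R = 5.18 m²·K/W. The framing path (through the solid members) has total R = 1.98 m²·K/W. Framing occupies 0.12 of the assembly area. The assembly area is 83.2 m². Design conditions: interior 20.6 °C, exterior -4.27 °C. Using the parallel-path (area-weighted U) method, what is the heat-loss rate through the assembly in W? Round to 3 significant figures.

U_eff = 0.88/5.18 + 0.12/1.98 = 0.1699 + 0.06061 = 0.2305
R_eff = 1/U_eff = 4.339 m²·K/W
Q = 83.2 × (20.6 − (-4.27)) / 4.339 = 476.9 W

477 W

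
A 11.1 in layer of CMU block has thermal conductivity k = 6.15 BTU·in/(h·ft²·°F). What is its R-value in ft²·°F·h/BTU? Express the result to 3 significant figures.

1.80 ft²·°F·h/BTU

R = L/k = 11.1/6.15 = 1.805 ft²·°F·h/BTU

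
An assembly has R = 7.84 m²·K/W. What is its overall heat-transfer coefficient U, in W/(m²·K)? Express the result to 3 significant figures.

U = 1/R = 1/7.84 = 0.1276

0.128 W/(m²·K)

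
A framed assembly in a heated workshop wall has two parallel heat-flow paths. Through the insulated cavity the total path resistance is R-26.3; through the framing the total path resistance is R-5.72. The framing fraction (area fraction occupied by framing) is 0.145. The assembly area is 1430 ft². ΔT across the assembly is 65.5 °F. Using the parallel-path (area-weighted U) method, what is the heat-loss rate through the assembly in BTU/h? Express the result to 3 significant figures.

U_eff = 0.855/26.3 + 0.145/5.72 = 0.03251 + 0.02535 = 0.05786
R_eff = 1/U_eff = 17.28 ft²·°F·h/BTU
Q = 1430 × 65.5 / 17.28 = 5419 BTU/h

5420 BTU/h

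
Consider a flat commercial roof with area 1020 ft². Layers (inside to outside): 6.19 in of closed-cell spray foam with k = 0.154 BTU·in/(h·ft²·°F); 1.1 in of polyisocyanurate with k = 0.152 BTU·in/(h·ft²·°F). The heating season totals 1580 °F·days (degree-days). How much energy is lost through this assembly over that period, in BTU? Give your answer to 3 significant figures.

6.19/0.154 = 40.19
1.1/0.152 = 7.237
R_total = 40.19 + 7.237 = 47.43 ft²·°F·h/BTU
E = A × HDD × 24 / R = 1020 × 1580 × 24 / 47.43 = 815500 BTU

815000 BTU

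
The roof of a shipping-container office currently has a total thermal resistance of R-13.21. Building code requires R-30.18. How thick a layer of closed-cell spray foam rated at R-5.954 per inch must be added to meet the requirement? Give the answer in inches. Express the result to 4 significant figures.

2.850 in

ΔR = 30.18 − 13.21 = 16.97 ft²·°F·h/BTU
L = ΔR / (R/in) = 16.97/5.954 = 2.8502 in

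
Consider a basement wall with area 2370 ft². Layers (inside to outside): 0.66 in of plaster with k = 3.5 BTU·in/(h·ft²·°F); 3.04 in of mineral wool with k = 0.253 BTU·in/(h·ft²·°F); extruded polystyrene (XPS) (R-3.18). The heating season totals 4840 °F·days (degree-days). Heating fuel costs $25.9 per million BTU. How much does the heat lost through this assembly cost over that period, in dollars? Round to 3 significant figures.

463 dollars

0.66/3.5 = 0.1886
3.04/0.253 = 12.02
R_total = 0.1886 + 12.02 + 3.18 = 15.38 ft²·°F·h/BTU
E = A × HDD × 24 / R = 2370 × 4840 × 24 / 15.38 = 17890000 BTU
Cost = 17890000/10⁶ × 25.9 = $463.5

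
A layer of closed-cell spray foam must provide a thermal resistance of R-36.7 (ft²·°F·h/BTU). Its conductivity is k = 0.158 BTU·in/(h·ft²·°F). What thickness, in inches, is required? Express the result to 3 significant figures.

5.80 in

L = R × k = 36.7 × 0.158 = 5.799 in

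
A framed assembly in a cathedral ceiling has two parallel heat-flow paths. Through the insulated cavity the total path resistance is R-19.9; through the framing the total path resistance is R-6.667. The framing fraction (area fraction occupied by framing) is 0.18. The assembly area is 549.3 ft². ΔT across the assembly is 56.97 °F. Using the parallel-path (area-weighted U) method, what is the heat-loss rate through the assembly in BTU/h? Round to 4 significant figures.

U_eff = 0.82/19.9 + 0.18/6.667 = 0.041206 + 0.026999 = 0.068205
R_eff = 1/U_eff = 14.662 ft²·°F·h/BTU
Q = 549.3 × 56.97 / 14.662 = 2134.4 BTU/h

2134 BTU/h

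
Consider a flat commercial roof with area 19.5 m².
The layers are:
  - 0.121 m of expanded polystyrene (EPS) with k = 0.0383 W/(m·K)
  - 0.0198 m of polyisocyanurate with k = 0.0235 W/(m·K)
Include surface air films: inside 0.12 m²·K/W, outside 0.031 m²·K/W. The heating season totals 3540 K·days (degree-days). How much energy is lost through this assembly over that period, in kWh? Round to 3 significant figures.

399 kWh

0.121/0.0383 = 3.159
0.0198/0.0235 = 0.8426
R_total = 0.12 + 3.159 + 0.8426 + 0.031 = 4.153 m²·K/W
E = A × HDD × 24 / R / 1000 = 19.5 × 3540 × 24 / 4.153 / 1000 = 398.9 kWh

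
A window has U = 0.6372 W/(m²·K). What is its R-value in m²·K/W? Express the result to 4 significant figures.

1.569 m²·K/W

R = 1/U = 1/0.6372 = 1.5694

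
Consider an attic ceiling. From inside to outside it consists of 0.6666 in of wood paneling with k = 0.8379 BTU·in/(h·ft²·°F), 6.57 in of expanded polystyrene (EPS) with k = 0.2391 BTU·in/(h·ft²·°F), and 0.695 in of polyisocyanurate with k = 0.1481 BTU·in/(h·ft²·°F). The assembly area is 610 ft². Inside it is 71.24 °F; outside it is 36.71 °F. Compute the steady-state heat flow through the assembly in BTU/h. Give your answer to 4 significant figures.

0.6666/0.8379 = 0.79556
6.57/0.2391 = 27.478
0.695/0.1481 = 4.6928
R_total = 0.79556 + 27.478 + 4.6928 = 32.966 ft²·°F·h/BTU
Q = A·ΔT/R = 610 × (71.24 − 36.71) / 32.966 = 638.93 BTU/h

638.9 BTU/h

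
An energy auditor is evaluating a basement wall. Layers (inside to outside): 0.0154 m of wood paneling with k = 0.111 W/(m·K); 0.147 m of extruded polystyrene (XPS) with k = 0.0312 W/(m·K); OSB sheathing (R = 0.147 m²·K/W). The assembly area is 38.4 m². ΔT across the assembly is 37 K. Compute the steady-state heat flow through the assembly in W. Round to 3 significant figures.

0.0154/0.111 = 0.1387
0.147/0.0312 = 4.712
R_total = 0.1387 + 4.712 + 0.147 = 4.997 m²·K/W
Q = A·ΔT/R = 38.4 × 37 / 4.997 = 284.3 W

284 W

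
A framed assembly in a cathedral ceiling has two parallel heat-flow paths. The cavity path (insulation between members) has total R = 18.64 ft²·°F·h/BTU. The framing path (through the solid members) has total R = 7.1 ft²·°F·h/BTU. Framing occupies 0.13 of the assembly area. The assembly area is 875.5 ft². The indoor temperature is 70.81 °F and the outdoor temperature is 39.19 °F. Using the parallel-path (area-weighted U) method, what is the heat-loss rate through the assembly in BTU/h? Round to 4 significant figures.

1799 BTU/h

U_eff = 0.87/18.64 + 0.13/7.1 = 0.046674 + 0.01831 = 0.064984
R_eff = 1/U_eff = 15.388 ft²·°F·h/BTU
Q = 875.5 × (70.81 − 39.19) / 15.388 = 1799 BTU/h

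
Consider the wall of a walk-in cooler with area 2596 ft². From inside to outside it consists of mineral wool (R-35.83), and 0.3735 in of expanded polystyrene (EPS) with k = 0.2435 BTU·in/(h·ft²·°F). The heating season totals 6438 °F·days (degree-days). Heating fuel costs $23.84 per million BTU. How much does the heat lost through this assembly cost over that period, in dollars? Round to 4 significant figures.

0.3735/0.2435 = 1.5339
R_total = 35.83 + 1.5339 = 37.364 ft²·°F·h/BTU
E = A × HDD × 24 / R = 2596 × 6438 × 24 / 37.364 = 10735000 BTU
Cost = 10735000/10⁶ × 23.84 = $255.93

255.9 dollars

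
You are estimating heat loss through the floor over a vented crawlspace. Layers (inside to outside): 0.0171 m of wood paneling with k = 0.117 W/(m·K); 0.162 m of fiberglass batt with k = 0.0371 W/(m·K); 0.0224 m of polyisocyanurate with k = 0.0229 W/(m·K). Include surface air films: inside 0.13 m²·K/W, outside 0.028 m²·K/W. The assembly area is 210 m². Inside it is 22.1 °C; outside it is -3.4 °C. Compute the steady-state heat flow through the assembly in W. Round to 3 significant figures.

948 W

0.0171/0.117 = 0.1462
0.162/0.0371 = 4.367
0.0224/0.0229 = 0.9782
R_total = 0.13 + 0.1462 + 4.367 + 0.9782 + 0.028 = 5.649 m²·K/W
Q = A·ΔT/R = 210 × (22.1 − (-3.4)) / 5.649 = 948 W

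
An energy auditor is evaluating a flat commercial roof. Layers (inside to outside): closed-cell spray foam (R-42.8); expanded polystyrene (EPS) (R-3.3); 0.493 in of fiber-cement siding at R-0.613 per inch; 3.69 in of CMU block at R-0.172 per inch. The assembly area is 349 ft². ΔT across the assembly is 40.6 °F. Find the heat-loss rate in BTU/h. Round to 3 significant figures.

0.493 × 0.613 = 0.3022
3.69 × 0.172 = 0.6347
R_total = 42.8 + 3.3 + 0.3022 + 0.6347 = 47.04 ft²·°F·h/BTU
Q = A·ΔT/R = 349 × 40.6 / 47.04 = 301.2 BTU/h

301 BTU/h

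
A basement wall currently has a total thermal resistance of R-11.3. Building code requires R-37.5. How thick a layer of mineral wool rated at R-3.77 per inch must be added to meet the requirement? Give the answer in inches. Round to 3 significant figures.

ΔR = 37.5 − 11.3 = 26.2 ft²·°F·h/BTU
L = ΔR / (R/in) = 26.2/3.77 = 6.95 in

6.95 in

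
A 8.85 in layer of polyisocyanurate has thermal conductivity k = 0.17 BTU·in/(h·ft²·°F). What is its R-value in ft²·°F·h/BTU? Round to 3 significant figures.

52.1 ft²·°F·h/BTU

R = L/k = 8.85/0.17 = 52.06 ft²·°F·h/BTU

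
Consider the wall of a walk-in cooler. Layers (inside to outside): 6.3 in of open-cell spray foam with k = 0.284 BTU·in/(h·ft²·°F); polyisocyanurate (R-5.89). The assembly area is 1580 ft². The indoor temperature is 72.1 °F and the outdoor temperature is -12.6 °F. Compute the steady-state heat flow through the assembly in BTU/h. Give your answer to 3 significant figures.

6.3/0.284 = 22.18
R_total = 22.18 + 5.89 = 28.07 ft²·°F·h/BTU
Q = A·ΔT/R = 1580 × (72.1 − (-12.6)) / 28.07 = 4767 BTU/h

4770 BTU/h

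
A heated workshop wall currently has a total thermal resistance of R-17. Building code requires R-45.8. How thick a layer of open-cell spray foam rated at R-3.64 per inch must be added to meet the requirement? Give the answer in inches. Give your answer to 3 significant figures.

7.91 in

ΔR = 45.8 − 17 = 28.8 ft²·°F·h/BTU
L = ΔR / (R/in) = 28.8/3.64 = 7.912 in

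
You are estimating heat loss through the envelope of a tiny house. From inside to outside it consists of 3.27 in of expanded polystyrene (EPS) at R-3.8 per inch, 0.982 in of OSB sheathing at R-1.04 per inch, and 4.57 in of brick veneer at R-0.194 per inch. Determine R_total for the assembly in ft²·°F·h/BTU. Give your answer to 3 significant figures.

14.3 ft²·°F·h/BTU

3.27 × 3.8 = 12.43
0.982 × 1.04 = 1.021
4.57 × 0.194 = 0.8866
R_total = 12.43 + 1.021 + 0.8866 = 14.33 ft²·°F·h/BTU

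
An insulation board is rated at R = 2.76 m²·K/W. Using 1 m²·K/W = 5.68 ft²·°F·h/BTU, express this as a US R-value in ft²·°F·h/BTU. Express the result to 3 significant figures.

15.7 ft²·°F·h/BTU

R_US = 2.76 × 5.68 = 15.68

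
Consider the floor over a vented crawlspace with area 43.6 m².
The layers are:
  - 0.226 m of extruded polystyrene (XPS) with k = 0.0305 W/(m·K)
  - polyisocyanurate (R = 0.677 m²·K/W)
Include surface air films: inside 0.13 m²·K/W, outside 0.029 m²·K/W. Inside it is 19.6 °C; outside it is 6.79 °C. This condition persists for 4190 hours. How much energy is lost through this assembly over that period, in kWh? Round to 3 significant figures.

284 kWh

0.226/0.0305 = 7.41
R_total = 0.13 + 7.41 + 0.677 + 0.029 = 8.246 m²·K/W
Q = 43.6 × (19.6 − 6.79) / 8.246 = 67.73 W
E = 67.73 W × 4190 h / 1000 = 283.8 kWh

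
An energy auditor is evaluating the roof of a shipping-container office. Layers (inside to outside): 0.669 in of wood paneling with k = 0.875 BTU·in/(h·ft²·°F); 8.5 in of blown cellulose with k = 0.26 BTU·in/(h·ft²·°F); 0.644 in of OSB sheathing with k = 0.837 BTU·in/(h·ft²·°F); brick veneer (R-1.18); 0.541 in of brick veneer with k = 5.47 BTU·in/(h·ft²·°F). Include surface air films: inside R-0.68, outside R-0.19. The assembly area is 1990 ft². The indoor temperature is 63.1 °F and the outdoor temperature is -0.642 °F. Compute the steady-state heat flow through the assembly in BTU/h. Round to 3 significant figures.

0.669/0.875 = 0.7646
8.5/0.26 = 32.69
0.644/0.837 = 0.7694
0.541/5.47 = 0.0989
R_total = 0.68 + 0.7646 + 32.69 + 0.7694 + 1.18 + 0.0989 + 0.19 = 36.38 ft²·°F·h/BTU
Q = A·ΔT/R = 1990 × (63.1 − (-0.642)) / 36.38 = 3487 BTU/h

3490 BTU/h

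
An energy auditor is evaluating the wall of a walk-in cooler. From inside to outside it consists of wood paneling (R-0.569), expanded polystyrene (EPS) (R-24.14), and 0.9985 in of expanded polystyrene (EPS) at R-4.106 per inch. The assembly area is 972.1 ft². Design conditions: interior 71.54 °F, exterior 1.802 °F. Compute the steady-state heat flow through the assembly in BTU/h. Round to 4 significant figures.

0.9985 × 4.106 = 4.0998
R_total = 0.569 + 24.14 + 4.0998 = 28.809 ft²·°F·h/BTU
Q = A·ΔT/R = 972.1 × (71.54 − 1.802) / 28.809 = 2353.2 BTU/h

2353 BTU/h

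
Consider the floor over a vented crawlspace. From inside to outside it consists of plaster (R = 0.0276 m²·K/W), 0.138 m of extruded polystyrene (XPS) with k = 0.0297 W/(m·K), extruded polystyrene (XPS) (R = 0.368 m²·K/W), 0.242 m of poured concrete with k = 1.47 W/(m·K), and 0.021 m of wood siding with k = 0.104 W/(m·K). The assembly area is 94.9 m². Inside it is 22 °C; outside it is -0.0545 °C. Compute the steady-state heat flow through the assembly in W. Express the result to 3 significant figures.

387 W

0.138/0.0297 = 4.646
0.242/1.47 = 0.1646
0.021/0.104 = 0.2019
R_total = 0.0276 + 4.646 + 0.368 + 0.1646 + 0.2019 = 5.409 m²·K/W
Q = A·ΔT/R = 94.9 × (22 − (-0.0545)) / 5.409 = 387 W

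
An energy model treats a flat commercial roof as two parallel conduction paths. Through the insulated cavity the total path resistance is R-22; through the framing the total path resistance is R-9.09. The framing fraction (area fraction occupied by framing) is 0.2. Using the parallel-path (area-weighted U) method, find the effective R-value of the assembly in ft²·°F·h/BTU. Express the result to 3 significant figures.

U_eff = 0.8/22 + 0.2/9.09 = 0.03636 + 0.022 = 0.05837
R_eff = 1/U_eff = 17.13 ft²·°F·h/BTU

17.1 ft²·°F·h/BTU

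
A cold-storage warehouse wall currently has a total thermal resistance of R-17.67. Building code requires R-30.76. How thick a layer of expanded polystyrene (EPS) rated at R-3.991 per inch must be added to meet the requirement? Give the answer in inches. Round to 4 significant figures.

3.280 in

ΔR = 30.76 − 17.67 = 13.09 ft²·°F·h/BTU
L = ΔR / (R/in) = 13.09/3.991 = 3.2799 in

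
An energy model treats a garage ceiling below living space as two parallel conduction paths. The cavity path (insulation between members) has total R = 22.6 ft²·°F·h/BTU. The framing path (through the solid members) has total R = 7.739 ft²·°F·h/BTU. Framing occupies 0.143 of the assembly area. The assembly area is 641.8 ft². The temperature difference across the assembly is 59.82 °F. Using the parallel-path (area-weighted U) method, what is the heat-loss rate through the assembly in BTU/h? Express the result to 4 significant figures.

2165 BTU/h

U_eff = 0.857/22.6 + 0.143/7.739 = 0.03792 + 0.018478 = 0.056398
R_eff = 1/U_eff = 17.731 ft²·°F·h/BTU
Q = 641.8 × 59.82 / 17.731 = 2165.3 BTU/h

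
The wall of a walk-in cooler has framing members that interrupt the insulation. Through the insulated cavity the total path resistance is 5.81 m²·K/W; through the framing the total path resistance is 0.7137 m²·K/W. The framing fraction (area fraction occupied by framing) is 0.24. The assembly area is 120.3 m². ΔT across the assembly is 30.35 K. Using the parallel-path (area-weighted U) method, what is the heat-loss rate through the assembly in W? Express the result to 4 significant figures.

1705 W

U_eff = 0.76/5.81 + 0.24/0.7137 = 0.13081 + 0.33628 = 0.46708
R_eff = 1/U_eff = 2.1409 m²·K/W
Q = 120.3 × 30.35 / 2.1409 = 1705.4 W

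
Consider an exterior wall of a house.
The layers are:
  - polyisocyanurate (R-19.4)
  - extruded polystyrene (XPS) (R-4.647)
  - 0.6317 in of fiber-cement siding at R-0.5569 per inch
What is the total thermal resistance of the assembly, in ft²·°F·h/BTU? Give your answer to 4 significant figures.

0.6317 × 0.5569 = 0.35179
R_total = 19.4 + 4.647 + 0.35179 = 24.399 ft²·°F·h/BTU

24.40 ft²·°F·h/BTU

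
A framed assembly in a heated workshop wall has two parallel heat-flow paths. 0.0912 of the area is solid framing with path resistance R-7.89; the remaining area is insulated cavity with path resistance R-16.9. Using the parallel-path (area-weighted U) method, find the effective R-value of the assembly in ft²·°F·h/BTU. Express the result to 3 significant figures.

15.3 ft²·°F·h/BTU

U_eff = 0.9088/16.9 + 0.0912/7.89 = 0.05378 + 0.01156 = 0.06533
R_eff = 1/U_eff = 15.31 ft²·°F·h/BTU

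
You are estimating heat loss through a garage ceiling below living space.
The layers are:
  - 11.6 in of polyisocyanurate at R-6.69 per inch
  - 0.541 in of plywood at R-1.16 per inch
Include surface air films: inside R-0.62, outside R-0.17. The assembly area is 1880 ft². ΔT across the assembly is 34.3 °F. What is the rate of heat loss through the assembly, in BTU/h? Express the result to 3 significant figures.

11.6 × 6.69 = 77.6
0.541 × 1.16 = 0.6276
R_total = 0.62 + 77.6 + 0.6276 + 0.17 = 79.02 ft²·°F·h/BTU
Q = A·ΔT/R = 1880 × 34.3 / 79.02 = 816 BTU/h

816 BTU/h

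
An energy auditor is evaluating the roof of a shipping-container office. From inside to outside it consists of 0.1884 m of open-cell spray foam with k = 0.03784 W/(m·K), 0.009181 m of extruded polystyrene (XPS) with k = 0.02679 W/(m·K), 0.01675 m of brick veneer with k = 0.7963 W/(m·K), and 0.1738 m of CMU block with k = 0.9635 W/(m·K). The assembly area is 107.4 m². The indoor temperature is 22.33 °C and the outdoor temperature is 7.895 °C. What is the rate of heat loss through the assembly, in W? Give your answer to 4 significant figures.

0.1884/0.03784 = 4.9789
0.009181/0.02679 = 0.3427
0.01675/0.7963 = 0.021035
0.1738/0.9635 = 0.18038
R_total = 4.9789 + 0.3427 + 0.021035 + 0.18038 = 5.523 m²·K/W
Q = A·ΔT/R = 107.4 × (22.33 − 7.895) / 5.523 = 280.7 W

280.7 W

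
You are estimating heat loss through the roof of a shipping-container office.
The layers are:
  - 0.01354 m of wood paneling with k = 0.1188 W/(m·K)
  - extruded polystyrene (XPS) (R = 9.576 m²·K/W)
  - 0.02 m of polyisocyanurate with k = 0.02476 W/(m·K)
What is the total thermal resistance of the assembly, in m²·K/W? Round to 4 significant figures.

10.50 m²·K/W

0.01354/0.1188 = 0.11397
0.02/0.02476 = 0.80775
R_total = 0.11397 + 9.576 + 0.80775 = 10.498 m²·K/W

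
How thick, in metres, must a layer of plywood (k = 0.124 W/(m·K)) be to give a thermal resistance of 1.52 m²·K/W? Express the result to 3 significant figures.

0.188 m

L = R·k = 1.52 × 0.124 = 0.1885 m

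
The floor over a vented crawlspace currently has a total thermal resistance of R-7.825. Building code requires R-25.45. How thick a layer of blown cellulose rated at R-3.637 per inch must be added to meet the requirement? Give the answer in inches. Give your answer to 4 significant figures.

4.846 in

ΔR = 25.45 − 7.825 = 17.625 ft²·°F·h/BTU
L = ΔR / (R/in) = 17.625/3.637 = 4.846 in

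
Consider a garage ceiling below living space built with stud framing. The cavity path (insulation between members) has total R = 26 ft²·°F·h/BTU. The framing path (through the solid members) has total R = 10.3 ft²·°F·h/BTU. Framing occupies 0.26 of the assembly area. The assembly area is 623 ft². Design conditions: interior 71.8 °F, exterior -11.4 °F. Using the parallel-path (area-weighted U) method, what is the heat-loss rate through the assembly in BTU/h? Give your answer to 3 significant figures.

2780 BTU/h

U_eff = 0.74/26 + 0.26/10.3 = 0.02846 + 0.02524 = 0.0537
R_eff = 1/U_eff = 18.62 ft²·°F·h/BTU
Q = 623 × (71.8 − (-11.4)) / 18.62 = 2784 BTU/h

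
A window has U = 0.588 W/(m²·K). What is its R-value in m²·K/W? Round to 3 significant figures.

R = 1/U = 1/0.588 = 1.701

1.70 m²·K/W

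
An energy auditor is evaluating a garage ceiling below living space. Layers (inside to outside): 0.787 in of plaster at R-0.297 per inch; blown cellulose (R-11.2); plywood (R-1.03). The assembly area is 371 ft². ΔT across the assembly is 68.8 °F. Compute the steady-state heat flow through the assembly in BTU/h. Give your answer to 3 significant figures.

2050 BTU/h

0.787 × 0.297 = 0.2337
R_total = 0.2337 + 11.2 + 1.03 = 12.46 ft²·°F·h/BTU
Q = A·ΔT/R = 371 × 68.8 / 12.46 = 2048 BTU/h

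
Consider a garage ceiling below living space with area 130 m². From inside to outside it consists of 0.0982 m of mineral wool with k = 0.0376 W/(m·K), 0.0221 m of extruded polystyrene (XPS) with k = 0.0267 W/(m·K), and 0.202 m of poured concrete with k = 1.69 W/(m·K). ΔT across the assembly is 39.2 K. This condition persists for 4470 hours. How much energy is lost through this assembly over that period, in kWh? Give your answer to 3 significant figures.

0.0982/0.0376 = 2.612
0.0221/0.0267 = 0.8277
0.202/1.69 = 0.1195
R_total = 2.612 + 0.8277 + 0.1195 = 3.559 m²·K/W
Q = 130 × 39.2 / 3.559 = 1432 W
E = 1432 W × 4470 h / 1000 = 6401 kWh

6400 kWh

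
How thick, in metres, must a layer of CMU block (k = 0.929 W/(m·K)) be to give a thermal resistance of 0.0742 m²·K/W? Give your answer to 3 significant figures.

L = R·k = 0.0742 × 0.929 = 0.06893 m

0.0689 m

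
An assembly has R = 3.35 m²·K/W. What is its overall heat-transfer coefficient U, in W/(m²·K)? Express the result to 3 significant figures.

U = 1/R = 1/3.35 = 0.2985

0.299 W/(m²·K)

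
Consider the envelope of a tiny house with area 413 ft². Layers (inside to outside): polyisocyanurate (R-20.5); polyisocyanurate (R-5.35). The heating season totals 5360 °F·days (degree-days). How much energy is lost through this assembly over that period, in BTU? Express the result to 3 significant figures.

2060000 BTU

R_total = 20.5 + 5.35 = 25.85 ft²·°F·h/BTU
E = A × HDD × 24 / R = 413 × 5360 × 24 / 25.85 = 2055000 BTU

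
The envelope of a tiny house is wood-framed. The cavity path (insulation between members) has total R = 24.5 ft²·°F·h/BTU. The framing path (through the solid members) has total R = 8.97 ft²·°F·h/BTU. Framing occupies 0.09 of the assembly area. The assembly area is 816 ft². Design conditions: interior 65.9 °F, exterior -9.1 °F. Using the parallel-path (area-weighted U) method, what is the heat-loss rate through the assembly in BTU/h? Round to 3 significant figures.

2890 BTU/h

U_eff = 0.91/24.5 + 0.09/8.97 = 0.03714 + 0.01003 = 0.04718
R_eff = 1/U_eff = 21.2 ft²·°F·h/BTU
Q = 816 × (65.9 − (-9.1)) / 21.2 = 2887 BTU/h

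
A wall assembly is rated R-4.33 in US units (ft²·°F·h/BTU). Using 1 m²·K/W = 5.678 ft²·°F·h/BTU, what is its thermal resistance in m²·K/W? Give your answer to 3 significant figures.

R_SI = 4.33/5.678 = 0.7626

0.763 m²·K/W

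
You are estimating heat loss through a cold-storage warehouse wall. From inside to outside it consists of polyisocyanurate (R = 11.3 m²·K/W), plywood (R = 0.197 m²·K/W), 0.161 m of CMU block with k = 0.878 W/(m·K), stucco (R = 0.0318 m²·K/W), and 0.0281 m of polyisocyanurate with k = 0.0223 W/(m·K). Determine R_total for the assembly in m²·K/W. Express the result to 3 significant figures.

0.161/0.878 = 0.1834
0.0281/0.0223 = 1.26
R_total = 11.3 + 0.197 + 0.1834 + 0.0318 + 1.26 = 12.97 m²·K/W

13.0 m²·K/W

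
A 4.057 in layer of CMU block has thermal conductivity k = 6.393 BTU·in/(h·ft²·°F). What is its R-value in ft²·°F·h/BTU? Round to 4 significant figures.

0.6346 ft²·°F·h/BTU

R = L/k = 4.057/6.393 = 0.6346 ft²·°F·h/BTU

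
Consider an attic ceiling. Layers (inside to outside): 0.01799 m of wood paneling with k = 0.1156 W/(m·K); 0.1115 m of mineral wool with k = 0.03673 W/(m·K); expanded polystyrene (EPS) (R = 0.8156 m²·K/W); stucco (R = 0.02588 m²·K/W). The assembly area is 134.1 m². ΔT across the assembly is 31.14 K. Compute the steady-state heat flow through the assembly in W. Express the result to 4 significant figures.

1035 W

0.01799/0.1156 = 0.15562
0.1115/0.03673 = 3.0357
R_total = 0.15562 + 3.0357 + 0.8156 + 0.02588 = 4.0328 m²·K/W
Q = A·ΔT/R = 134.1 × 31.14 / 4.0328 = 1035.5 W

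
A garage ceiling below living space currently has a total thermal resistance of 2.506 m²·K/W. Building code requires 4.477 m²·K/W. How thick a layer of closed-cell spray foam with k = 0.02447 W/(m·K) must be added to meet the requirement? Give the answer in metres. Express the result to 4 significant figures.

0.04823 m

ΔR = 4.477 − 2.506 = 1.971 m²·K/W
L = ΔR × k = 1.971 × 0.02447 = 0.04823 m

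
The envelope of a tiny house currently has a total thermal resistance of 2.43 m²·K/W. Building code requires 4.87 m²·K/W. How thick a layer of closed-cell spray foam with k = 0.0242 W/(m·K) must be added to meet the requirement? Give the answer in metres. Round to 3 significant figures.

0.0590 m

ΔR = 4.87 − 2.43 = 2.44 m²·K/W
L = ΔR × k = 2.44 × 0.0242 = 0.05905 m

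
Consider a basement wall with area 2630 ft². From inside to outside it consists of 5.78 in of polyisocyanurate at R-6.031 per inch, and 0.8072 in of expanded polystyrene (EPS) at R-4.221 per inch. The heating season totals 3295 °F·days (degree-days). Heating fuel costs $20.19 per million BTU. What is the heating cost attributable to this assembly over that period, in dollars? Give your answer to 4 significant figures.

109.7 dollars

5.78 × 6.031 = 34.859
0.8072 × 4.221 = 3.4072
R_total = 34.859 + 3.4072 = 38.266 ft²·°F·h/BTU
E = A × HDD × 24 / R = 2630 × 3295 × 24 / 38.266 = 5435100 BTU
Cost = 5435100/10⁶ × 20.19 = $109.73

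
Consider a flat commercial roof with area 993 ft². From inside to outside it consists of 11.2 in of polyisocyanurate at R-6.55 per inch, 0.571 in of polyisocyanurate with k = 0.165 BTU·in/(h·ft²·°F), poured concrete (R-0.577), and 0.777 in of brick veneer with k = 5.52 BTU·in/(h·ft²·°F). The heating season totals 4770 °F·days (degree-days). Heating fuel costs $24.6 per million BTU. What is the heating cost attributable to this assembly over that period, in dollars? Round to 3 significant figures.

11.2 × 6.55 = 73.36
0.571/0.165 = 3.461
0.777/5.52 = 0.1408
R_total = 73.36 + 3.461 + 0.577 + 0.1408 = 77.54 ft²·°F·h/BTU
E = A × HDD × 24 / R = 993 × 4770 × 24 / 77.54 = 1466000 BTU
Cost = 1466000/10⁶ × 24.6 = $36.07

36.1 dollars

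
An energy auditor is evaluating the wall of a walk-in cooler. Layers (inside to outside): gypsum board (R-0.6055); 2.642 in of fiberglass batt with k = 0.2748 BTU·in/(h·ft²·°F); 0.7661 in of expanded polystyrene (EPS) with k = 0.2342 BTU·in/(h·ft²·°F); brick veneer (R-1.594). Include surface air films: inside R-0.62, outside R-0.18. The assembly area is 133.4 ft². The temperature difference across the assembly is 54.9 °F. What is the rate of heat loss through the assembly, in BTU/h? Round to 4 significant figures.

2.642/0.2748 = 9.6143
0.7661/0.2342 = 3.2711
R_total = 0.62 + 0.6055 + 9.6143 + 3.2711 + 1.594 + 0.18 = 15.885 ft²·°F·h/BTU
Q = A·ΔT/R = 133.4 × 54.9 / 15.885 = 461.05 BTU/h

461.0 BTU/h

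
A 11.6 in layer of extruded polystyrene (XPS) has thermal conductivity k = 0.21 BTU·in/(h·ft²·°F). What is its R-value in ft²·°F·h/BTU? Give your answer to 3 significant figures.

55.2 ft²·°F·h/BTU

R = L/k = 11.6/0.21 = 55.24 ft²·°F·h/BTU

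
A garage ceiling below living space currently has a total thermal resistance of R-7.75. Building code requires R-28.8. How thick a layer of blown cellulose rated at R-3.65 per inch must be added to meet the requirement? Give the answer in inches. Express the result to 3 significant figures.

ΔR = 28.8 − 7.75 = 21.05 ft²·°F·h/BTU
L = ΔR / (R/in) = 21.05/3.65 = 5.767 in

5.77 in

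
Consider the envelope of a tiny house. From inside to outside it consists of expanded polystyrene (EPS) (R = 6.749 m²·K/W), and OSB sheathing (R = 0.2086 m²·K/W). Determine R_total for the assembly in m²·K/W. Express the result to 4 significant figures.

6.958 m²·K/W

R_total = 6.749 + 0.2086 = 6.9576 m²·K/W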